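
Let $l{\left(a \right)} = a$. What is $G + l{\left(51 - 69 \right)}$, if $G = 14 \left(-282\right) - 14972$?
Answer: $-18938$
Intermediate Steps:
$G = -18920$ ($G = -3948 - 14972 = -18920$)
$G + l{\left(51 - 69 \right)} = -18920 + \left(51 - 69\right) = -18920 - 18 = -18938$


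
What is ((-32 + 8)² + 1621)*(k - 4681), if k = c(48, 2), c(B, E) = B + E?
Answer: -10174307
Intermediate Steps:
k = 50 (k = 48 + 2 = 50)
((-32 + 8)² + 1621)*(k - 4681) = ((-32 + 8)² + 1621)*(50 - 4681) = ((-24)² + 1621)*(-4631) = (576 + 1621)*(-4631) = 2197*(-4631) = -10174307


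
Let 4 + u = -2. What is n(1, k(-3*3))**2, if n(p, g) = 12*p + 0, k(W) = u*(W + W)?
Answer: 144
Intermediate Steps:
u = -6 (u = -4 - 2 = -6)
k(W) = -12*W (k(W) = -6*(W + W) = -12*W)
n(p, g) = 12*p
n(1, k(-3*3))**2 = (12*1)**2 = 12**2 = 144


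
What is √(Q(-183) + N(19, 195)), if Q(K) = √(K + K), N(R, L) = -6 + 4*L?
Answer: √(774 + I*√366) ≈ 27.823 + 0.3438*I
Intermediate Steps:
Q(K) = √2*√K (Q(K) = √(2*K) = √2*√K)
√(Q(-183) + N(19, 195)) = √(√2*√(-183) + (-6 + 4*195)) = √(√2*(I*√183) + (-6 + 780)) = √(I*√366 + 774) = √(774 + I*√366)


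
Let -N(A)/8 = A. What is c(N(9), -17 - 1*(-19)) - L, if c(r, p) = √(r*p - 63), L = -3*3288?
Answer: 9864 + 3*I*√23 ≈ 9864.0 + 14.387*I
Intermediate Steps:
N(A) = -8*A
L = -9864
c(r, p) = √(-63 + p*r) (c(r, p) = √(p*r - 63) = √(-63 + p*r))
c(N(9), -17 - 1*(-19)) - L = √(-63 + (-17 - 1*(-19))*(-8*9)) - 1*(-9864) = √(-63 + (-17 + 19)*(-72)) + 9864 = √(-63 + 2*(-72)) + 9864 = √(-63 - 144) + 9864 = √(-207) + 9864 = 3*I*√23 + 9864 = 9864 + 3*I*√23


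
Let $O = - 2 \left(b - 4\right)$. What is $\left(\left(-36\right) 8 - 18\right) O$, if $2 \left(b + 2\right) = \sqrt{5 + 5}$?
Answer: $-3672 + 306 \sqrt{10} \approx -2704.3$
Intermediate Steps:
$b = -2 + \frac{\sqrt{10}}{2}$ ($b = -2 + \frac{\sqrt{5 + 5}}{2} = -2 + \frac{\sqrt{10}}{2} \approx -0.41886$)
$O = 12 - \sqrt{10}$ ($O = - 2 \left(\left(-2 + \frac{\sqrt{10}}{2}\right) - 4\right) = - 2 \left(-6 + \frac{\sqrt{10}}{2}\right) = 12 - \sqrt{10} \approx 8.8377$)
$\left(\left(-36\right) 8 - 18\right) O = \left(\left(-36\right) 8 - 18\right) \left(12 - \sqrt{10}\right) = \left(-288 - 18\right) \left(12 - \sqrt{10}\right) = - 306 \left(12 - \sqrt{10}\right) = -3672 + 306 \sqrt{10}$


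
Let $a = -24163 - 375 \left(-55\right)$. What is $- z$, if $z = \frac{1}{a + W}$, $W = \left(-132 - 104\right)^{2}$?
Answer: $- \frac{1}{52158} \approx -1.9173 \cdot 10^{-5}$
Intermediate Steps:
$a = -3538$ ($a = -24163 - -20625 = -24163 + 20625 = -3538$)
$W = 55696$ ($W = \left(-236\right)^{2} = 55696$)
$z = \frac{1}{52158}$ ($z = \frac{1}{-3538 + 55696} = \frac{1}{52158} \approx 1.9173 \cdot 10^{-5}$)
$- z = \left(-1\right) \frac{1}{52158} = - \frac{1}{52158}$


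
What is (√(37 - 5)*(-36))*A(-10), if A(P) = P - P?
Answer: 0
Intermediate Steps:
A(P) = 0
(√(37 - 5)*(-36))*A(-10) = (√(37 - 5)*(-36))*0 = (√32*(-36))*0 = ((4*√2)*(-36))*0 = -144*√2*0 = 0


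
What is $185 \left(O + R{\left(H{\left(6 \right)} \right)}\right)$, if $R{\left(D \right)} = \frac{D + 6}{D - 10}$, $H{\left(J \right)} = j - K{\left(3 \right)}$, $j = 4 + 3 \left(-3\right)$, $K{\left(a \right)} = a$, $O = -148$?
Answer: $- \frac{246235}{9} \approx -27359.0$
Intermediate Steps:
$j = -5$ ($j = 4 - 9 = -5$)
$H{\left(J \right)} = -8$ ($H{\left(J \right)} = -5 - 3 = -8$)
$R{\left(D \right)} = \frac{6 + D}{-10 + D}$
$185 \left(O + R{\left(H{\left(6 \right)} \right)}\right) = 185 \left(-148 + \frac{6 - 8}{-10 - 8}\right) = 185 \left(-148 + \frac{1}{-18} \left(-2\right)\right) = 185 \left(-148 - - \frac{1}{9}\right) = 185 \left(-148 + \frac{1}{9}\right) = 185 \left(- \frac{1331}{9}\right) = - \frac{246235}{9}$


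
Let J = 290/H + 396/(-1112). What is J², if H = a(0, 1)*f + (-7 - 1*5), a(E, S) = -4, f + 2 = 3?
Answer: 422343601/1236544 ≈ 341.55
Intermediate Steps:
f = 1 (f = -2 + 3 = 1)
H = -16 (H = -4*1 + (-7 - 1*5) = -4 + (-7 - 5) = -4 - 12 = -16)
J = -20551/1112 (J = 290/(-16) + 396/(-1112) = 290*(-1/16) + 396*(-1/1112) = -145/8 - 99/278 = -20551/1112 ≈ -18.481)
J² = (-20551/1112)² = 422343601/1236544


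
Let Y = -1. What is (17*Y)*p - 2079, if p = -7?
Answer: -1960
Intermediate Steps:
(17*Y)*p - 2079 = (17*(-1))*(-7) - 2079 = -17*(-7) - 2079 = 119 - 2079 = -1960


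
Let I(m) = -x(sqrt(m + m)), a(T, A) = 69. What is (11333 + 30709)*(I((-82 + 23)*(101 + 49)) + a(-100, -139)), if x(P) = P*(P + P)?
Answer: 1491187698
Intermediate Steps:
x(P) = 2*P**2 (x(P) = P*(2*P) = 2*P**2)
I(m) = -4*m (I(m) = -2*(sqrt(m + m))**2 = -2*(sqrt(2*m))**2 = -2*(sqrt(2)*sqrt(m))**2 = -2*2*m = -4*m)
(11333 + 30709)*(I((-82 + 23)*(101 + 49)) + a(-100, -139)) = (11333 + 30709)*(-4*(-82 + 23)*(101 + 49) + 69) = 42042*(-(-236)*150 + 69) = 42042*(-4*(-8850) + 69) = 42042*(35400 + 69) = 42042*35469 = 1491187698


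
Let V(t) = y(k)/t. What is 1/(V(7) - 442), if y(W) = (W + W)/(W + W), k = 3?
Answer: -7/3093 ≈ -0.0022632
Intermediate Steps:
y(W) = 1 (y(W) = (2*W)/((2*W)) = (2*W)*(1/(2*W)) = 1)
V(t) = 1/t
1/(V(7) - 442) = 1/(1/7 - 442) = 1/(-3093/7) = -7/3093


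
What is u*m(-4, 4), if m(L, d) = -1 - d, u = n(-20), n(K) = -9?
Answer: 45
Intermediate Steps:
u = -9
u*m(-4, 4) = -9*(-1 - 1*4) = -9*(-1 - 4) = -9*(-5) = 45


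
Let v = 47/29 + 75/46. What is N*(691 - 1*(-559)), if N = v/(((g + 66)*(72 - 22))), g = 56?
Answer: 108425/162748 ≈ 0.66621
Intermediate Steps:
v = 4337/1334 (v = 47*(1/29) + 75*(1/46) = 47/29 + 75/46 = 4337/1334 ≈ 3.2511)
N = 4337/8137400 (N = 4337/(1334*(((56 + 66)*(72 - 22)))) = 4337/(1334*((122*50))) = (4337/1334)/6100 = (4337/1334)*(1/6100) = 4337/8137400 ≈ 0.00053297)
N*(691 - 1*(-559)) = 4337*(691 - 1*(-559))/8137400 = 4337*(691 + 559)/8137400 = (4337/8137400)*1250 = 108425/162748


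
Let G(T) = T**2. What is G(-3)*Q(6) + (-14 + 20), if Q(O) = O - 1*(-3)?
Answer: 87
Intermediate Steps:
Q(O) = 3 + O (Q(O) = O + 3 = 3 + O)
G(-3)*Q(6) + (-14 + 20) = (-3)**2*(3 + 6) + (-14 + 20) = 9*9 + 6 = 81 + 6 = 87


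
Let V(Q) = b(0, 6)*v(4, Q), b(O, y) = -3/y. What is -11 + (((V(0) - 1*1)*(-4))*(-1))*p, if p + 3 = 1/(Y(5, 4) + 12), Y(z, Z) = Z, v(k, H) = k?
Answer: 97/4 ≈ 24.250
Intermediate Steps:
V(Q) = -2 (V(Q) = -3/6*4 = -3*⅙*4 = -½*4 = -2)
p = -47/16 (p = -3 + 1/(4 + 12) = -3 + 1/16 = -47/16 ≈ -2.9375)
-11 + (((V(0) - 1*1)*(-4))*(-1))*p = -11 + (((-2 - 1*1)*(-4))*(-1))*(-47/16) = -11 + (((-2 - 1)*(-4))*(-1))*(-47/16) = -11 + (-3*(-4)*(-1))*(-47/16) = -11 + (12*(-1))*(-47/16) = -11 - 12*(-47/16) = -11 + 141/4 = 97/4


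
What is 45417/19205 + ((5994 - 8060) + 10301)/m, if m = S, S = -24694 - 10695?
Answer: 1449109038/679645745 ≈ 2.1322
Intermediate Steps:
S = -35389
m = -35389
45417/19205 + ((5994 - 8060) + 10301)/m = 45417/19205 + ((5994 - 8060) + 10301)/(-35389) = 45417*(1/19205) + (-2066 + 10301)*(-1/35389) = 45417/19205 + 8235*(-1/35389) = 45417/19205 - 8235/35389 = 1449109038/679645745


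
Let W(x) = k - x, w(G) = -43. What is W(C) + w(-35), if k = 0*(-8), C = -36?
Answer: -7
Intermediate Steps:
k = 0
W(x) = -x (W(x) = 0 - x = -x)
W(C) + w(-35) = -1*(-36) - 43 = 36 - 43 = -7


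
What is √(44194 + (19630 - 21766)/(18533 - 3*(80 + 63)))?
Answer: √226324338565/2263 ≈ 210.22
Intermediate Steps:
√(44194 + (19630 - 21766)/(18533 - 3*(80 + 63))) = √(44194 - 2136/(18533 - 3*143)) = √(44194 - 2136/(18533 - 429)) = √(44194 - 2136/18104) = √(44194 - 2136*1/18104) = √(44194 - 267/2263) = √(100010755/2263) = √226324338565/2263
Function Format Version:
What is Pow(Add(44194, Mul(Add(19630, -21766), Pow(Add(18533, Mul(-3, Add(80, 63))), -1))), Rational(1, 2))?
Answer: Mul(Rational(1, 2263), Pow(226324338565, Rational(1, 2))) ≈ 210.22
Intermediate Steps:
Pow(Add(44194, Mul(Add(19630, -21766), Pow(Add(18533, Mul(-3, Add(80, 63))), -1))), Rational(1, 2)) = Pow(Add(44194, Mul(-2136, Pow(Add(18533, Mul(-3, 143)), -1))), Rational(1, 2)) = Pow(Add(44194, Mul(-2136, Pow(Add(18533, -429), -1))), Rational(1, 2)) = Pow(Add(44194, Mul(-2136, Pow(18104, -1))), Rational(1, 2)) = Pow(Add(44194, Mul(-2136, Rational(1, 18104))), Rational(1, 2)) = Pow(Add(44194, Rational(-267, 2263)), Rational(1, 2)) = Pow(Rational(100010755, 2263), Rational(1, 2)) = Mul(Rational(1, 2263), Pow(226324338565, Rational(1, 2)))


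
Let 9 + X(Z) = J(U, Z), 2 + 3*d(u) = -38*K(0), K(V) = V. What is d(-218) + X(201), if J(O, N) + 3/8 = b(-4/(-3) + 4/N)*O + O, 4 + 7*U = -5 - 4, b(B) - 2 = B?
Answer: -29147/1608 ≈ -18.126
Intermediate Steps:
b(B) = 2 + B
U = -13/7 (U = -4/7 + (-5 - 4)/7 = -4/7 + (⅐)*(-9) = -4/7 - 9/7 = -13/7 ≈ -1.8571)
J(O, N) = -3/8 + O + O*(10/3 + 4/N) (J(O, N) = -3/8 + ((2 + (-4/(-3) + 4/N))*O + O) = -3/8 + ((2 + (-4*(-⅓) + 4/N))*O + O) = -3/8 + ((2 + (4/3 + 4/N))*O + O) = -3/8 + ((10/3 + 4/N)*O + O) = -3/8 + (O*(10/3 + 4/N) + O) = -3/8 + (O + O*(10/3 + 4/N)) = -3/8 + O + O*(10/3 + 4/N))
d(u) = -⅔ (d(u) = -⅔ + (-38*0)/3 = -⅔ + (⅓)*0 = -⅔ + 0 = -⅔)
X(Z) = -2927/168 - 52/(7*Z) (X(Z) = -9 + (-3/8 + (13/3)*(-13/7) + 4*(-13/7)/Z) = -9 + (-3/8 - 169/21 - 52/(7*Z)) = -9 + (-1415/168 - 52/(7*Z)) = -2927/168 - 52/(7*Z))
d(-218) + X(201) = -⅔ + (1/168)*(-1248 - 2927*201)/201 = -⅔ + (1/168)*(1/201)*(-1248 - 588327) = -⅔ + (1/168)*(1/201)*(-589575) = -⅔ - 28075/1608 = -29147/1608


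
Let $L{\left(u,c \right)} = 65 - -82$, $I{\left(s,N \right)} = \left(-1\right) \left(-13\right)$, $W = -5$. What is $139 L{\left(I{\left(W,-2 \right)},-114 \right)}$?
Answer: $20433$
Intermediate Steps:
$I{\left(s,N \right)} = 13$
$L{\left(u,c \right)} = 147$ ($L{\left(u,c \right)} = 65 + 82 = 147$)
$139 L{\left(I{\left(W,-2 \right)},-114 \right)} = 139 \cdot 147 = 20433$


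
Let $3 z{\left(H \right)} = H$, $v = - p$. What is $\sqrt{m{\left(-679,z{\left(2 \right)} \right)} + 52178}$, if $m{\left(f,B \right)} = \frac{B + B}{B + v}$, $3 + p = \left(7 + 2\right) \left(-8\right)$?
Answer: $\frac{19 \sqrt{7447870}}{227} \approx 228.43$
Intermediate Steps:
$p = -75$ ($p = -3 + \left(7 + 2\right) \left(-8\right) = -3 + 9 \left(-8\right) = -3 - 72 = -75$)
$v = 75$ ($v = \left(-1\right) \left(-75\right) = 75$)
$z{\left(H \right)} = \frac{H}{3}$
$m{\left(f,B \right)} = \frac{2 B}{75 + B}$ ($m{\left(f,B \right)} = \frac{B + B}{B + 75} = \frac{2 B}{75 + B}$)
$\sqrt{m{\left(-679,z{\left(2 \right)} \right)} + 52178} = \sqrt{\frac{2 \cdot \frac{1}{3} \cdot 2}{75 + \frac{1}{3} \cdot 2} + 52178} = \sqrt{2 \cdot \frac{2}{3} \frac{1}{75 + \frac{2}{3}} + 52178} = \sqrt{2 \cdot \frac{2}{3} \frac{1}{\frac{227}{3}} + 52178} = \sqrt{2 \cdot \frac{2}{3} \cdot \frac{3}{227} + 52178} = \sqrt{\frac{4}{227} + 52178} = \sqrt{\frac{11844410}{227}} = \frac{19 \sqrt{7447870}}{227}$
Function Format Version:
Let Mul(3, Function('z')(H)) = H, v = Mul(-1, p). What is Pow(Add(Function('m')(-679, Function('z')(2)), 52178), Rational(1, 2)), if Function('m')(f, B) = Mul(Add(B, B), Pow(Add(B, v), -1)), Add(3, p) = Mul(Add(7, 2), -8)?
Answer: Mul(Rational(19, 227), Pow(7447870, Rational(1, 2))) ≈ 228.43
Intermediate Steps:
p = -75 (p = Add(-3, Mul(Add(7, 2), -8)) = Add(-3, Mul(9, -8)) = Add(-3, -72) = -75)
v = 75 (v = Mul(-1, -75) = 75)
Function('z')(H) = Mul(Rational(1, 3), H)
Function('m')(f, B) = Mul(2, B, Pow(Add(75, B), -1)) (Function('m')(f, B) = Mul(Add(B, B), Pow(Add(B, 75), -1)) = Mul(Mul(2, B), Pow(Add(75, B), -1)) = Mul(2, B, Pow(Add(75, B), -1)))
Pow(Add(Function('m')(-679, Function('z')(2)), 52178), Rational(1, 2)) = Pow(Add(Mul(2, Mul(Rational(1, 3), 2), Pow(Add(75, Mul(Rational(1, 3), 2)), -1)), 52178), Rational(1, 2)) = Pow(Add(Mul(2, Rational(2, 3), Pow(Add(75, Rational(2, 3)), -1)), 52178), Rational(1, 2)) = Pow(Add(Mul(2, Rational(2, 3), Pow(Rational(227, 3), -1)), 52178), Rational(1, 2)) = Pow(Add(Mul(2, Rational(2, 3), Rational(3, 227)), 52178), Rational(1, 2)) = Pow(Add(Rational(4, 227), 52178), Rational(1, 2)) = Pow(Rational(11844410, 227), Rational(1, 2)) = Mul(Rational(19, 227), Pow(7447870, Rational(1, 2)))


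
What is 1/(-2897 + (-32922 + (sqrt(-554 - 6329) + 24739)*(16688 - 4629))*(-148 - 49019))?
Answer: I/(-14666254485290*I + 592904853*sqrt(6883)) ≈ -6.8183e-14 + 2.2868e-16*I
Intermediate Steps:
1/(-2897 + (-32922 + (sqrt(-554 - 6329) + 24739)*(16688 - 4629))*(-148 - 49019)) = 1/(-2897 + (-32922 + (sqrt(-6883) + 24739)*12059)*(-49167)) = 1/(-2897 + (-32922 + (I*sqrt(6883) + 24739)*12059)*(-49167)) = 1/(-2897 + (-32922 + (24739 + I*sqrt(6883))*12059)*(-49167)) = 1/(-2897 + (-32922 + (298327601 + 12059*I*sqrt(6883)))*(-49167)) = 1/(-2897 + (298294679 + 12059*I*sqrt(6883))*(-49167)) = 1/(-2897 + (-14666254482393 - 592904853*I*sqrt(6883))) = 1/(-14666254485290 - 592904853*I*sqrt(6883))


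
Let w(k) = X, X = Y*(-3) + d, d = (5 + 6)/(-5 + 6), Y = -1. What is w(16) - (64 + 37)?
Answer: -87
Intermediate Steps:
d = 11 (d = 11/1 = 11*1 = 11)
X = 14 (X = -1*(-3) + 11 = 3 + 11 = 14)
w(k) = 14
w(16) - (64 + 37) = 14 - (64 + 37) = 14 - 1*101 = 14 - 101 = -87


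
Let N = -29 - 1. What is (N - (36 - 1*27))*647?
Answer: -25233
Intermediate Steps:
N = -30
(N - (36 - 1*27))*647 = (-30 - (36 - 1*27))*647 = (-30 - (36 - 27))*647 = (-30 - 1*9)*647 = (-30 - 9)*647 = -39*647 = -25233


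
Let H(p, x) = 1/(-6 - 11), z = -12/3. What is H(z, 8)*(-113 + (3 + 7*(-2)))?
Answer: 124/17 ≈ 7.2941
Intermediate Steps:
z = -4 (z = -12*1/3 = -4)
H(p, x) = -1/17 (H(p, x) = 1/(-17) = -1/17)
H(z, 8)*(-113 + (3 + 7*(-2))) = -(-113 + (3 + 7*(-2)))/17 = -(-113 + (3 - 14))/17 = -(-113 - 11)/17 = -1/17*(-124) = 124/17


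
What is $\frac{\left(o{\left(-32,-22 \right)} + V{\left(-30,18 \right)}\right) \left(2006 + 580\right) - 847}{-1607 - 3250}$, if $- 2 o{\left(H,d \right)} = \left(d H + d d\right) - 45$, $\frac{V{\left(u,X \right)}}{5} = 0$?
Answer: $\frac{1478746}{4857} \approx 304.46$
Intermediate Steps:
$V{\left(u,X \right)} = 0$ ($V{\left(u,X \right)} = 5 \cdot 0 = 0$)
$o{\left(H,d \right)} = \frac{45}{2} - \frac{d^{2}}{2} - \frac{H d}{2}$ ($o{\left(H,d \right)} = - \frac{\left(d H + d d\right) - 45}{2} = - \frac{\left(H d + d^{2}\right) - 45}{2} = - \frac{\left(d^{2} + H d\right) - 45}{2} = - \frac{-45 + d^{2} + H d}{2} = \frac{45}{2} - \frac{d^{2}}{2} - \frac{H d}{2}$)
$\frac{\left(o{\left(-32,-22 \right)} + V{\left(-30,18 \right)}\right) \left(2006 + 580\right) - 847}{-1607 - 3250} = \frac{\left(\left(\frac{45}{2} - \frac{\left(-22\right)^{2}}{2} - \left(-16\right) \left(-22\right)\right) + 0\right) \left(2006 + 580\right) - 847}{-1607 - 3250} = \frac{\left(\left(\frac{45}{2} - 242 - 352\right) + 0\right) 2586 - 847}{-4857} = \left(\left(\left(\frac{45}{2} - 242 - 352\right) + 0\right) 2586 - 847\right) \left(- \frac{1}{4857}\right) = \left(\left(- \frac{1143}{2} + 0\right) 2586 - 847\right) \left(- \frac{1}{4857}\right) = \left(\left(- \frac{1143}{2}\right) 2586 - 847\right) \left(- \frac{1}{4857}\right) = \left(-1477899 - 847\right) \left(- \frac{1}{4857}\right) = \left(-1478746\right) \left(- \frac{1}{4857}\right) = \frac{1478746}{4857}$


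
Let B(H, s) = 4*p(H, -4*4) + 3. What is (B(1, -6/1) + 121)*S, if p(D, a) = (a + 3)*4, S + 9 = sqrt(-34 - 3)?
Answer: 756 - 84*I*sqrt(37) ≈ 756.0 - 510.95*I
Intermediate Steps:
S = -9 + I*sqrt(37) (S = -9 + sqrt(-34 - 3) = -9 + sqrt(-37) = -9 + I*sqrt(37) ≈ -9.0 + 6.0828*I)
p(D, a) = 12 + 4*a (p(D, a) = (3 + a)*4 = 12 + 4*a)
B(H, s) = -205 (B(H, s) = 4*(12 + 4*(-4*4)) + 3 = 4*(12 + 4*(-16)) + 3 = 4*(12 - 64) + 3 = 4*(-52) + 3 = -208 + 3 = -205)
(B(1, -6/1) + 121)*S = (-205 + 121)*(-9 + I*sqrt(37)) = -84*(-9 + I*sqrt(37)) = 756 - 84*I*sqrt(37)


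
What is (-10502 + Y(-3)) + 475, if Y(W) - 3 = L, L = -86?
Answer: -10110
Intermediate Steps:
Y(W) = -83 (Y(W) = 3 - 86 = -83)
(-10502 + Y(-3)) + 475 = (-10502 - 83) + 475 = -10585 + 475 = -10110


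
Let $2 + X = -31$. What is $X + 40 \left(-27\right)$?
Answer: $-1113$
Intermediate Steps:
$X = -33$ ($X = -2 - 31 = -33$)
$X + 40 \left(-27\right) = -33 + 40 \left(-27\right) = -33 - 1080 = -1113$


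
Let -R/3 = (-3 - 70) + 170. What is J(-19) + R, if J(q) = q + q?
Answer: -329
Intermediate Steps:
J(q) = 2*q
R = -291 (R = -3*((-3 - 70) + 170) = -3*(-73 + 170) = -3*97 = -291)
J(-19) + R = 2*(-19) - 291 = -38 - 291 = -329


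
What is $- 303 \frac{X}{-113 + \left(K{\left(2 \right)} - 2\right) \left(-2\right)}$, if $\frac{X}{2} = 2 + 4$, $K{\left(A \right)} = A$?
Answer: $\frac{3636}{113} \approx 32.177$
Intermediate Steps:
$X = 12$ ($X = 2 \left(2 + 4\right) = 2 \cdot 6 = 12$)
$- 303 \frac{X}{-113 + \left(K{\left(2 \right)} - 2\right) \left(-2\right)} = - 303 \frac{12}{-113 + \left(2 - 2\right) \left(-2\right)} = - 303 \frac{12}{-113 + 0 \left(-2\right)} = - 303 \frac{12}{-113 + 0} = - 303 \frac{12}{-113} = - 303 \cdot 12 \left(- \frac{1}{113}\right) = \left(-303\right) \left(- \frac{12}{113}\right) = \frac{3636}{113}$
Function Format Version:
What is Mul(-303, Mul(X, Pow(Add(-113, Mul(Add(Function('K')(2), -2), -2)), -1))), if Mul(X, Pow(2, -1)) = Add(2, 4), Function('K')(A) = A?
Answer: Rational(3636, 113) ≈ 32.177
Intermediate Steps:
X = 12 (X = Mul(2, Add(2, 4)) = Mul(2, 6) = 12)
Mul(-303, Mul(X, Pow(Add(-113, Mul(Add(Function('K')(2), -2), -2)), -1))) = Mul(-303, Mul(12, Pow(Add(-113, Mul(Add(2, -2), -2)), -1))) = Mul(-303, Mul(12, Pow(Add(-113, Mul(0, -2)), -1))) = Mul(-303, Mul(12, Pow(Add(-113, 0), -1))) = Mul(-303, Mul(12, Pow(-113, -1))) = Mul(-303, Mul(12, Rational(-1, 113))) = Mul(-303, Rational(-12, 113)) = Rational(3636, 113)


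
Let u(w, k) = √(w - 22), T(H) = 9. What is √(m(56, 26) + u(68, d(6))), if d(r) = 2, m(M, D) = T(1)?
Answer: √(9 + √46) ≈ 3.9727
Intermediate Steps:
m(M, D) = 9
u(w, k) = √(-22 + w)
√(m(56, 26) + u(68, d(6))) = √(9 + √(-22 + 68)) = √(9 + √46)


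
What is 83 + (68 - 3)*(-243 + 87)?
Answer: -10057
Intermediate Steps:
83 + (68 - 3)*(-243 + 87) = 83 + 65*(-156) = 83 - 10140 = -10057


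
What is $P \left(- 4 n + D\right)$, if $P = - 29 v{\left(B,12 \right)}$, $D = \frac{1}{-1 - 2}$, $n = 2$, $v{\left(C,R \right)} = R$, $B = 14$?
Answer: $2900$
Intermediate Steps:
$D = - \frac{1}{3}$ ($D = \frac{1}{-3} = - \frac{1}{3} \approx -0.33333$)
$P = -348$ ($P = \left(-29\right) 12 = -348$)
$P \left(- 4 n + D\right) = - 348 \left(\left(-4\right) 2 - \frac{1}{3}\right) = - 348 \left(-8 - \frac{1}{3}\right) = \left(-348\right) \left(- \frac{25}{3}\right) = 2900$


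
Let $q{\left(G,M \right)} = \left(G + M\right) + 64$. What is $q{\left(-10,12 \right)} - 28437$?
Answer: $-28371$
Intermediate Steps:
$q{\left(G,M \right)} = 64 + G + M$
$q{\left(-10,12 \right)} - 28437 = \left(64 - 10 + 12\right) - 28437 = 66 - 28437 = -28371$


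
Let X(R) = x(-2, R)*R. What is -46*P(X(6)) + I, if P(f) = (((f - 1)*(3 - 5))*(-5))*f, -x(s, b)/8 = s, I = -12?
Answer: -4195212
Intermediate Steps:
x(s, b) = -8*s
X(R) = 16*R (X(R) = (-8*(-2))*R = 16*R)
P(f) = f*(-10 + 10*f) (P(f) = (((-1 + f)*(-2))*(-5))*f = ((2 - 2*f)*(-5))*f = (-10 + 10*f)*f = f*(-10 + 10*f))
-46*P(X(6)) + I = -460*16*6*(-1 + 16*6) - 12 = -460*96*(-1 + 96) - 12 = -460*96*95 - 12 = -46*91200 - 12 = -4195200 - 12 = -4195212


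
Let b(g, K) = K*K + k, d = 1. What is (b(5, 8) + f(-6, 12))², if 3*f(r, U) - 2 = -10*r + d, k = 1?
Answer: 7396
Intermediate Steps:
f(r, U) = 1 - 10*r/3 (f(r, U) = ⅔ + (-10*r + 1)/3 = ⅔ + (1 - 10*r)/3 = ⅔ + (⅓ - 10*r/3) = 1 - 10*r/3)
b(g, K) = 1 + K² (b(g, K) = K*K + 1 = K² + 1 = 1 + K²)
(b(5, 8) + f(-6, 12))² = ((1 + 8²) + (1 - 10/3*(-6)))² = ((1 + 64) + (1 + 20))² = (65 + 21)² = 86² = 7396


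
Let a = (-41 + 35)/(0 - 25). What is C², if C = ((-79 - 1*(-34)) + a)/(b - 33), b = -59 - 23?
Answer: 1252161/8265625 ≈ 0.15149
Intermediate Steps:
b = -82
a = 6/25 (a = -6/(-25) = -6*(-1/25) = 6/25 ≈ 0.24000)
C = 1119/2875 (C = ((-79 - 1*(-34)) + 6/25)/(-82 - 33) = ((-79 + 34) + 6/25)/(-115) = (-45 + 6/25)*(-1/115) = -1119/25*(-1/115) = 1119/2875 ≈ 0.38922)
C² = (1119/2875)² = 1252161/8265625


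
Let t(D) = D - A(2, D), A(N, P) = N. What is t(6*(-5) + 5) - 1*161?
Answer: -188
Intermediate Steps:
t(D) = -2 + D (t(D) = D - 1*2 = D - 2 = -2 + D)
t(6*(-5) + 5) - 1*161 = (-2 + (6*(-5) + 5)) - 1*161 = (-2 + (-30 + 5)) - 161 = (-2 - 25) - 161 = -27 - 161 = -188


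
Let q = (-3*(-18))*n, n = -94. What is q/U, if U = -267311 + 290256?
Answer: -5076/22945 ≈ -0.22122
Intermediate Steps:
U = 22945
q = -5076 (q = -3*(-18)*(-94) = 54*(-94) = -5076)
q/U = -5076/22945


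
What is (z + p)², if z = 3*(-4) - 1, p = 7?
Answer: 36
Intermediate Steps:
z = -13 (z = -12 - 1 = -13)
(z + p)² = (-13 + 7)² = (-6)² = 36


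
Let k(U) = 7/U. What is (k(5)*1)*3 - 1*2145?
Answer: -10704/5 ≈ -2140.8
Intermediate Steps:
(k(5)*1)*3 - 1*2145 = ((7/5)*1)*3 - 1*2145 = ((7*(⅕))*1)*3 - 2145 = ((7/5)*1)*3 - 2145 = (7/5)*3 - 2145 = 21/5 - 2145 = -10704/5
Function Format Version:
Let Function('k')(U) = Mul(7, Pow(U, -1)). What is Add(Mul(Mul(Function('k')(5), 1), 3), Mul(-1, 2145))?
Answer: Rational(-10704, 5) ≈ -2140.8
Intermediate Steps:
Add(Mul(Mul(Function('k')(5), 1), 3), Mul(-1, 2145)) = Add(Mul(Mul(Mul(7, Pow(5, -1)), 1), 3), Mul(-1, 2145)) = Add(Mul(Mul(Mul(7, Rational(1, 5)), 1), 3), -2145) = Add(Mul(Mul(Rational(7, 5), 1), 3), -2145) = Add(Mul(Rational(7, 5), 3), -2145) = Add(Rational(21, 5), -2145) = Rational(-10704, 5)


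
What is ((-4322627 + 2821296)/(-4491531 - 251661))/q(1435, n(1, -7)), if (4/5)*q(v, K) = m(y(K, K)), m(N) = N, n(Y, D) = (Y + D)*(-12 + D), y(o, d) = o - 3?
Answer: 1501331/658117890 ≈ 0.0022812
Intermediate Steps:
y(o, d) = -3 + o
n(Y, D) = (-12 + D)*(D + Y) (n(Y, D) = (D + Y)*(-12 + D) = (-12 + D)*(D + Y))
q(v, K) = -15/4 + 5*K/4 (q(v, K) = 5*(-3 + K)/4 = -15/4 + 5*K/4)
((-4322627 + 2821296)/(-4491531 - 251661))/q(1435, n(1, -7)) = ((-4322627 + 2821296)/(-4491531 - 251661))/(-15/4 + 5*((-7)² - 12*(-7) - 12*1 - 7*1)/4) = (-1501331/(-4743192))/(-15/4 + 5*(49 + 84 - 12 - 7)/4) = (-1501331*(-1/4743192))/(-15/4 + (5/4)*114) = 1501331/(4743192*(-15/4 + 285/2)) = 1501331/(4743192*(555/4)) = (1501331/4743192)*(4/555) = 1501331/658117890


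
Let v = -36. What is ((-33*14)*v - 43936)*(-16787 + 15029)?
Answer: 48000432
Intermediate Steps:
((-33*14)*v - 43936)*(-16787 + 15029) = (-33*14*(-36) - 43936)*(-16787 + 15029) = (-462*(-36) - 43936)*(-1758) = (16632 - 43936)*(-1758) = -27304*(-1758) = 48000432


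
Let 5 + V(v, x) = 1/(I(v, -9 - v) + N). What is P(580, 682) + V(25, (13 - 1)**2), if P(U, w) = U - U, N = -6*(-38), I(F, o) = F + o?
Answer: -1094/219 ≈ -4.9954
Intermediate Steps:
N = 228
P(U, w) = 0
V(v, x) = -1094/219 (V(v, x) = -5 + 1/((v + (-9 - v)) + 228) = -5 + 1/(-9 + 228) = -5 + 1/219 = -1094/219)
P(580, 682) + V(25, (13 - 1)**2) = 0 - 1094/219 = -1094/219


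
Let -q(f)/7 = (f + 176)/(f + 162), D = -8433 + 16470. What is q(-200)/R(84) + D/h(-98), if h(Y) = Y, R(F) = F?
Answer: -152801/1862 ≈ -82.063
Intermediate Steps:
D = 8037
q(f) = -7*(176 + f)/(162 + f) (q(f) = -7*(f + 176)/(f + 162) = -7*(176 + f)/(162 + f))
q(-200)/R(84) + D/h(-98) = (7*(-176 - 1*(-200))/(162 - 200))/84 + 8037/(-98) = (7*(-176 + 200)/(-38))*(1/84) + 8037*(-1/98) = (7*(-1/38)*24)*(1/84) - 8037/98 = -84/19*1/84 - 8037/98 = -1/19 - 8037/98 = -152801/1862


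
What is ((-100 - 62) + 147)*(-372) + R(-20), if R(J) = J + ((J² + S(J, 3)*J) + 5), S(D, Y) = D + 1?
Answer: 6345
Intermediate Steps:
S(D, Y) = 1 + D
R(J) = 5 + J + J² + J*(1 + J) (R(J) = J + ((J² + (1 + J)*J) + 5) = J + ((J² + J*(1 + J)) + 5) = J + (5 + J² + J*(1 + J)) = 5 + J + J² + J*(1 + J))
((-100 - 62) + 147)*(-372) + R(-20) = ((-100 - 62) + 147)*(-372) + (5 + 2*(-20) + 2*(-20)²) = (-162 + 147)*(-372) + (5 - 40 + 2*400) = -15*(-372) + (5 - 40 + 800) = 5580 + 765 = 6345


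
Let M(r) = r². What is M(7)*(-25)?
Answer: -1225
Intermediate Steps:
M(7)*(-25) = 7²*(-25) = 49*(-25) = -1225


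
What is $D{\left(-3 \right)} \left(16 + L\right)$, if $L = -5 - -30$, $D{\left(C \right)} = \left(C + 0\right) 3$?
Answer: $-369$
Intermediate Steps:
$D{\left(C \right)} = 3 C$ ($D{\left(C \right)} = C 3 = 3 C$)
$L = 25$ ($L = -5 + 30 = 25$)
$D{\left(-3 \right)} \left(16 + L\right) = 3 \left(-3\right) \left(16 + 25\right) = \left(-9\right) 41 = -369$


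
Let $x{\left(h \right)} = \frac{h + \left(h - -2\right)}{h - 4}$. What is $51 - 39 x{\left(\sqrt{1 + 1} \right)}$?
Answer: $\frac{591}{7} + \frac{195 \sqrt{2}}{7} \approx 123.82$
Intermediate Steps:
$x{\left(h \right)} = \frac{2 + 2 h}{-4 + h}$ ($x{\left(h \right)} = \frac{h + \left(h + 2\right)}{-4 + h} = \frac{h + \left(2 + h\right)}{-4 + h} = \frac{2 + 2 h}{-4 + h}$)
$51 - 39 x{\left(\sqrt{1 + 1} \right)} = 51 - 39 \frac{2 \left(1 + \sqrt{1 + 1}\right)}{-4 + \sqrt{1 + 1}} = 51 - 39 \frac{2 \left(1 + \sqrt{2}\right)}{-4 + \sqrt{2}} = 51 - \frac{78 \left(1 + \sqrt{2}\right)}{-4 + \sqrt{2}}$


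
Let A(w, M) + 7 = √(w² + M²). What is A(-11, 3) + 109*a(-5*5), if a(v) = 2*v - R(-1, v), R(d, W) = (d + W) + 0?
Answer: -2623 + √130 ≈ -2611.6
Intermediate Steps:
R(d, W) = W + d (R(d, W) = (W + d) + 0 = W + d)
a(v) = 1 + v (a(v) = 2*v - (v - 1) = 2*v - (-1 + v) = 2*v + (1 - v) = 1 + v)
A(w, M) = -7 + √(M² + w²) (A(w, M) = -7 + √(w² + M²) = -7 + √(M² + w²))
A(-11, 3) + 109*a(-5*5) = (-7 + √(3² + (-11)²)) + 109*(1 - 5*5) = (-7 + √(9 + 121)) + 109*(1 - 25) = (-7 + √130) + 109*(-24) = (-7 + √130) - 2616 = -2623 + √130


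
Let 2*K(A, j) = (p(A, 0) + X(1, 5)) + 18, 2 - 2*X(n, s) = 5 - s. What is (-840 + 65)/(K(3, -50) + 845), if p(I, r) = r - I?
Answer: -775/853 ≈ -0.90856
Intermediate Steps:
X(n, s) = -3/2 + s/2 (X(n, s) = 1 - (5 - s)/2 = 1 + (-5/2 + s/2) = -3/2 + s/2)
K(A, j) = 19/2 - A/2 (K(A, j) = (((0 - A) + (-3/2 + (1/2)*5)) + 18)/2 = ((-A + (-3/2 + 5/2)) + 18)/2 = ((-A + 1) + 18)/2 = ((1 - A) + 18)/2 = (19 - A)/2 = 19/2 - A/2)
(-840 + 65)/(K(3, -50) + 845) = (-840 + 65)/((19/2 - 1/2*3) + 845) = -775/((19/2 - 3/2) + 845) = -775/(8 + 845) = -775/853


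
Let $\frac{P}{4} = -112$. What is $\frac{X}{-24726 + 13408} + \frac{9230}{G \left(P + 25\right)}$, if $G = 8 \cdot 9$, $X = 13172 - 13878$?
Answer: $- \frac{20740801}{86175252} \approx -0.24068$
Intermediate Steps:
$P = -448$ ($P = 4 \left(-112\right) = -448$)
$X = -706$ ($X = 13172 - 13878 = -706$)
$G = 72$
$\frac{X}{-24726 + 13408} + \frac{9230}{G \left(P + 25\right)} = - \frac{706}{-24726 + 13408} + \frac{9230}{72 \left(-448 + 25\right)} = - \frac{706}{-11318} + \frac{9230}{72 \left(-423\right)} = \left(-706\right) \left(- \frac{1}{11318}\right) + \frac{9230}{-30456} = \frac{353}{5659} + 9230 \left(- \frac{1}{30456}\right) = \frac{353}{5659} - \frac{4615}{15228} = - \frac{20740801}{86175252}$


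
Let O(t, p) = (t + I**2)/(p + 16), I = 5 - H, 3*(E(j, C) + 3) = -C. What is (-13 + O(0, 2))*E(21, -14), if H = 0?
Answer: -1045/54 ≈ -19.352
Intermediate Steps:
E(j, C) = -3 - C/3 (E(j, C) = -3 + (-C)/3 = -3 - C/3)
I = 5 (I = 5 - 1*0 = 5 + 0 = 5)
O(t, p) = (25 + t)/(16 + p) (O(t, p) = (t + 5**2)/(p + 16) = (t + 25)/(16 + p) = (25 + t)/(16 + p))
(-13 + O(0, 2))*E(21, -14) = (-13 + (25 + 0)/(16 + 2))*(-3 - 1/3*(-14)) = (-13 + 25/18)*(-3 + 14/3) = (-13 + (1/18)*25)*(5/3) = (-13 + 25/18)*(5/3) = -209/18*5/3 = -1045/54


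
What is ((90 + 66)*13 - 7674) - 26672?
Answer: -32318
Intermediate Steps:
((90 + 66)*13 - 7674) - 26672 = (156*13 - 7674) - 26672 = (2028 - 7674) - 26672 = -5646 - 26672 = -32318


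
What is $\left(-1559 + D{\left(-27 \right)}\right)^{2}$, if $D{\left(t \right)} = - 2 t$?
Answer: $2265025$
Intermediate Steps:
$\left(-1559 + D{\left(-27 \right)}\right)^{2} = \left(-1559 - -54\right)^{2} = \left(-1559 + 54\right)^{2} = \left(-1505\right)^{2} = 2265025$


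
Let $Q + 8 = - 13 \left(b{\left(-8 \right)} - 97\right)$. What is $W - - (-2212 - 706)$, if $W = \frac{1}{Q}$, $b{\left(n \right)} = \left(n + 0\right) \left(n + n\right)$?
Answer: $- \frac{1199299}{411} \approx -2918.0$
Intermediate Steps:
$b{\left(n \right)} = 2 n^{2}$ ($b{\left(n \right)} = n 2 n = 2 n^{2}$)
$Q = -411$ ($Q = -8 - 13 \left(2 \left(-8\right)^{2} - 97\right) = -8 - 13 \left(2 \cdot 64 - 97\right) = -8 - 13 \left(128 - 97\right) = -8 - 403 = -411$)
$W = - \frac{1}{411}$ ($W = \frac{1}{-411} = - \frac{1}{411} \approx -0.0024331$)
$W - - (-2212 - 706) = - \frac{1}{411} - - (-2212 - 706) = - \frac{1}{411} - \left(-1\right) \left(-2918\right) = - \frac{1}{411} - 2918 = - \frac{1199299}{411}$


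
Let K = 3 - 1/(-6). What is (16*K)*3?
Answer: 152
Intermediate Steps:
K = 19/6 (K = 3 - (-1)/6 = 3 - 1*(-⅙) = 3 + ⅙ = 19/6 ≈ 3.1667)
(16*K)*3 = (16*(19/6))*3 = (152/3)*3 = 152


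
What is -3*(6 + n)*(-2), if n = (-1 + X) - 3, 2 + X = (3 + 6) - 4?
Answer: 30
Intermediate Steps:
X = 3 (X = -2 + ((3 + 6) - 4) = -2 + (9 - 4) = -2 + 5 = 3)
n = -1 (n = (-1 + 3) - 3 = 2 - 3 = -1)
-3*(6 + n)*(-2) = -3*(6 - 1)*(-2) = -3*5*(-2) = -15*(-2) = 30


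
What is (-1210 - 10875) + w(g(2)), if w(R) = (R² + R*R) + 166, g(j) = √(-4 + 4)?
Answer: -11919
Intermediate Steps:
g(j) = 0 (g(j) = √0 = 0)
w(R) = 166 + 2*R² (w(R) = (R² + R²) + 166 = 2*R² + 166 = 166 + 2*R²)
(-1210 - 10875) + w(g(2)) = (-1210 - 10875) + (166 + 2*0²) = -12085 + (166 + 2*0) = -12085 + (166 + 0) = -12085 + 166 = -11919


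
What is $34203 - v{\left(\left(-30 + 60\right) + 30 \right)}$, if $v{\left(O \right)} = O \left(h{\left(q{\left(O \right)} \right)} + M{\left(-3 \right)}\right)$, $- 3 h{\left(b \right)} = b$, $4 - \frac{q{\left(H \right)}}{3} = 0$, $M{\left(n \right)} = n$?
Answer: $34623$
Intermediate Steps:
$q{\left(H \right)} = 12$ ($q{\left(H \right)} = 12 - 0 = 12 + 0 = 12$)
$h{\left(b \right)} = - \frac{b}{3}$
$v{\left(O \right)} = - 7 O$ ($v{\left(O \right)} = O \left(\left(- \frac{1}{3}\right) 12 - 3\right) = O \left(-4 - 3\right) = O \left(-7\right) = - 7 O$)
$34203 - v{\left(\left(-30 + 60\right) + 30 \right)} = 34203 - - 7 \left(\left(-30 + 60\right) + 30\right) = 34203 - - 7 \left(30 + 30\right) = 34203 - \left(-7\right) 60 = 34203 - -420 = 34203 + 420 = 34623$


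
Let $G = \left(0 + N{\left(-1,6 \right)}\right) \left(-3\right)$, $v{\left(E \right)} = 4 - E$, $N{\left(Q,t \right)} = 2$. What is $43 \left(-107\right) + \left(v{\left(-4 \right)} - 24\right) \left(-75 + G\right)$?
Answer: $-3305$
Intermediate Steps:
$G = -6$ ($G = \left(0 + 2\right) \left(-3\right) = 2 \left(-3\right) = -6$)
$43 \left(-107\right) + \left(v{\left(-4 \right)} - 24\right) \left(-75 + G\right) = 43 \left(-107\right) + \left(\left(4 - -4\right) - 24\right) \left(-75 - 6\right) = -4601 + \left(\left(4 + 4\right) - 24\right) \left(-81\right) = -4601 + \left(8 - 24\right) \left(-81\right) = -4601 - -1296 = -4601 + 1296 = -3305$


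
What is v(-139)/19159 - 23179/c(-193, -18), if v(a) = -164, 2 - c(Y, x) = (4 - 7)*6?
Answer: -444089741/383180 ≈ -1159.0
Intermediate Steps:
c(Y, x) = 20 (c(Y, x) = 2 - (4 - 7)*6 = 2 - (-3)*6 = 2 - 1*(-18) = 2 + 18 = 20)
v(-139)/19159 - 23179/c(-193, -18) = -164/19159 - 23179/20 = -444089741/383180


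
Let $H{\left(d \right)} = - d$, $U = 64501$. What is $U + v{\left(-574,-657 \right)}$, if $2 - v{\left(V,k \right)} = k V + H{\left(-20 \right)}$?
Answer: $-312635$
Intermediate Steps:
$v{\left(V,k \right)} = -18 - V k$ ($v{\left(V,k \right)} = 2 - \left(k V - -20\right) = 2 - \left(V k + 20\right) = 2 - \left(20 + V k\right) = -18 - V k$)
$U + v{\left(-574,-657 \right)} = 64501 - \left(18 - -377118\right) = 64501 - 377136 = -312635$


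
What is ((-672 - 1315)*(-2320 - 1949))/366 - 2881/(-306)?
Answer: 216391697/9333 ≈ 23186.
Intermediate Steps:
((-672 - 1315)*(-2320 - 1949))/366 - 2881/(-306) = -1987*(-4269)*(1/366) - 2881*(-1/306) = 8482503*(1/366) + 2881/306 = 2827501/122 + 2881/306 = 216391697/9333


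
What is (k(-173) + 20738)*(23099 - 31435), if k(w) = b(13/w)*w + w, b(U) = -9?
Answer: -184408992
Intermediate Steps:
k(w) = -8*w (k(w) = -9*w + w = -8*w)
(k(-173) + 20738)*(23099 - 31435) = (-8*(-173) + 20738)*(23099 - 31435) = (1384 + 20738)*(-8336) = 22122*(-8336) = -184408992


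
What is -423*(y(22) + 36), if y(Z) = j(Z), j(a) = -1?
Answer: -14805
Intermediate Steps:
y(Z) = -1
-423*(y(22) + 36) = -423*(-1 + 36) = -423*35 = -14805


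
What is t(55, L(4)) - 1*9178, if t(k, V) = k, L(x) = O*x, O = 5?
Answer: -9123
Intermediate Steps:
L(x) = 5*x
t(55, L(4)) - 1*9178 = 55 - 1*9178 = 55 - 9178 = -9123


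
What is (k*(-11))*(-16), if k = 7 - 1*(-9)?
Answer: 2816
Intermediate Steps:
k = 16 (k = 7 + 9 = 16)
(k*(-11))*(-16) = (16*(-11))*(-16) = -176*(-16) = 2816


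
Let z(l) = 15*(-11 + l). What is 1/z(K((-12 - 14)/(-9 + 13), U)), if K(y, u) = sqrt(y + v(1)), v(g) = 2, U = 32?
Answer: -22/3765 - I*sqrt(2)/1255 ≈ -0.0058433 - 0.0011269*I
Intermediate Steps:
K(y, u) = sqrt(2 + y) (K(y, u) = sqrt(y + 2) = sqrt(2 + y))
z(l) = -165 + 15*l
1/z(K((-12 - 14)/(-9 + 13), U)) = 1/(-165 + 15*sqrt(2 + (-12 - 14)/(-9 + 13))) = 1/(-165 + 15*sqrt(2 - 26/4)) = 1/(-165 + 15*sqrt(2 - 26*1/4)) = 1/(-165 + 15*sqrt(2 - 13/2)) = 1/(-165 + 15*sqrt(-9/2)) = 1/(-165 + 15*(3*I*sqrt(2)/2)) = 1/(-165 + 45*I*sqrt(2)/2)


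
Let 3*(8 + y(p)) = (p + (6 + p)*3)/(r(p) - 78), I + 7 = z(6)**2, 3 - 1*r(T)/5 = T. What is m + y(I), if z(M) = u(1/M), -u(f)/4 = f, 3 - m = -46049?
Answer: 18785989/408 ≈ 46044.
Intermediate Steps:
r(T) = 15 - 5*T
m = 46052 (m = 3 - 1*(-46049) = 3 + 46049 = 46052)
u(f) = -4*f
z(M) = -4/M
I = -59/9 (I = -7 + (-4/6)**2 = -7 + (-4*1/6)**2 = -7 + (-2/3)**2 = -7 + 4/9 = -59/9 ≈ -6.5556)
y(p) = -8 + (18 + 4*p)/(3*(-63 - 5*p)) (y(p) = -8 + ((p + (6 + p)*3)/((15 - 5*p) - 78))/3 = -8 + ((p + (18 + 3*p))/(-63 - 5*p))/3 = -8 + ((18 + 4*p)/(-63 - 5*p))/3 = -8 + (18 + 4*p)/(3*(-63 - 5*p)))
m + y(I) = 46052 + 2*(-765 - 62*(-59/9))/(3*(63 + 5*(-59/9))) = 46052 + 2*(-765 + 3658/9)/(3*(63 - 295/9)) = 46052 + (2/3)*(-3227/9)/(272/9) = 46052 + (2/3)*(9/272)*(-3227/9) = 46052 - 3227/408 = 18785989/408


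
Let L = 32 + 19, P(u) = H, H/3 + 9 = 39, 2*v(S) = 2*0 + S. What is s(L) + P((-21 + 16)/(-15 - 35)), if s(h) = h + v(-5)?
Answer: 277/2 ≈ 138.50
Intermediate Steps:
v(S) = S/2 (v(S) = (2*0 + S)/2 = (0 + S)/2 = S/2)
H = 90 (H = -27 + 3*39 = -27 + 117 = 90)
P(u) = 90
L = 51
s(h) = -5/2 + h (s(h) = h + (1/2)*(-5) = h - 5/2 = -5/2 + h)
s(L) + P((-21 + 16)/(-15 - 35)) = (-5/2 + 51) + 90 = 97/2 + 90 = 277/2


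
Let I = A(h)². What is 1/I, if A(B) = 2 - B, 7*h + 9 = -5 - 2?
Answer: 49/900 ≈ 0.054444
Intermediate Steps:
h = -16/7 (h = -9/7 + (-5 - 2)/7 = -9/7 + (⅐)*(-7) = -9/7 - 1 = -16/7 ≈ -2.2857)
I = 900/49 (I = (2 - 1*(-16/7))² = (2 + 16/7)² = (30/7)² = 900/49 ≈ 18.367)
1/I = 1/(900/49) = 49/900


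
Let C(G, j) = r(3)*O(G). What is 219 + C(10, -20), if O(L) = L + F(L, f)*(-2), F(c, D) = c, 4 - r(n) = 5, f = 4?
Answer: 229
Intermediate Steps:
r(n) = -1 (r(n) = 4 - 1*5 = 4 - 5 = -1)
O(L) = -L (O(L) = L + L*(-2) = L - 2*L = -L)
C(G, j) = G (C(G, j) = -(-1)*G = G)
219 + C(10, -20) = 219 + 10 = 229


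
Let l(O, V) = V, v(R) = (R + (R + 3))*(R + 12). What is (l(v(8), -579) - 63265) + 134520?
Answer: 70676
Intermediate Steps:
v(R) = (3 + 2*R)*(12 + R) (v(R) = (R + (3 + R))*(12 + R) = (3 + 2*R)*(12 + R))
(l(v(8), -579) - 63265) + 134520 = (-579 - 63265) + 134520 = -63844 + 134520 = 70676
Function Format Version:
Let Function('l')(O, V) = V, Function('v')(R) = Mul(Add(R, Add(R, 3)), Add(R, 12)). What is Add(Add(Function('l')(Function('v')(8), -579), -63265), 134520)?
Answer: 70676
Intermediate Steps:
Function('v')(R) = Mul(Add(3, Mul(2, R)), Add(12, R)) (Function('v')(R) = Mul(Add(R, Add(3, R)), Add(12, R)) = Mul(Add(3, Mul(2, R)), Add(12, R)))
Add(Add(Function('l')(Function('v')(8), -579), -63265), 134520) = Add(Add(-579, -63265), 134520) = Add(-63844, 134520) = 70676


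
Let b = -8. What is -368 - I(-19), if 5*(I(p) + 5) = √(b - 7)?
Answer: -363 - I*√15/5 ≈ -363.0 - 0.7746*I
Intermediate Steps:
I(p) = -5 + I*√15/5 (I(p) = -5 + √(-8 - 7)/5 = -5 + √(-15)/5 = -5 + (I*√15)/5 = -5 + I*√15/5)
-368 - I(-19) = -368 - (-5 + I*√15/5) = -368 + (5 - I*√15/5) = -363 - I*√15/5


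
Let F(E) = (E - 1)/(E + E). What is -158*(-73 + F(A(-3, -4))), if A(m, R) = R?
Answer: 45741/4 ≈ 11435.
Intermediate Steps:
F(E) = (-1 + E)/(2*E) (F(E) = (-1 + E)/((2*E)) = (-1 + E)*(1/(2*E)) = (-1 + E)/(2*E))
-158*(-73 + F(A(-3, -4))) = -158*(-73 + (½)*(-1 - 4)/(-4)) = -158*(-73 + (½)*(-¼)*(-5)) = -158*(-73 + 5/8) = -158*(-579/8) = 45741/4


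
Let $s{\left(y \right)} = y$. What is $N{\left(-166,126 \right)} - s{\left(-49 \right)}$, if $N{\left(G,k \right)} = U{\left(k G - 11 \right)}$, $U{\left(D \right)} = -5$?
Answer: $44$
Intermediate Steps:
$N{\left(G,k \right)} = -5$
$N{\left(-166,126 \right)} - s{\left(-49 \right)} = -5 - -49 = -5 + 49 = 44$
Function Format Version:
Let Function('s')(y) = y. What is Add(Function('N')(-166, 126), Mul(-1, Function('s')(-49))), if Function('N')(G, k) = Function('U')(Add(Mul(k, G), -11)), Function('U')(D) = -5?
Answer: 44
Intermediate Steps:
Function('N')(G, k) = -5
Add(Function('N')(-166, 126), Mul(-1, Function('s')(-49))) = Add(-5, Mul(-1, -49)) = Add(-5, 49) = 44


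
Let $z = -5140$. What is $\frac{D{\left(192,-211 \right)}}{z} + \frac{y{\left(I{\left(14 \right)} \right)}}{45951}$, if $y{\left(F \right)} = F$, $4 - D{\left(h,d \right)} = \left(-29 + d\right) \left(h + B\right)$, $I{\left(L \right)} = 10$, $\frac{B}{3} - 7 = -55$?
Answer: $- \frac{132371981}{59047035} \approx -2.2418$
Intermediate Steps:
$B = -144$ ($B = 21 + 3 \left(-55\right) = 21 - 165 = -144$)
$D{\left(h,d \right)} = 4 - \left(-144 + h\right) \left(-29 + d\right)$ ($D{\left(h,d \right)} = 4 - \left(-29 + d\right) \left(h - 144\right) = 4 - \left(-29 + d\right) \left(-144 + h\right) = 4 - \left(-144 + h\right) \left(-29 + d\right)$)
$\frac{D{\left(192,-211 \right)}}{z} + \frac{y{\left(I{\left(14 \right)} \right)}}{45951} = \frac{-4172 + 29 \cdot 192 + 144 \left(-211\right) - \left(-211\right) 192}{-5140} + \frac{10}{45951} = \left(-4172 + 5568 - 30384 + 40512\right) \left(- \frac{1}{5140}\right) + 10 \cdot \frac{1}{45951} = 11524 \left(- \frac{1}{5140}\right) + \frac{10}{45951} = - \frac{2881}{1285} + \frac{10}{45951} = - \frac{132371981}{59047035}$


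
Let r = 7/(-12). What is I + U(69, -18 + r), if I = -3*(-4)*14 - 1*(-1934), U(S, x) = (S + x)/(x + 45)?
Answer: 666939/317 ≈ 2103.9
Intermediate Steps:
r = -7/12 (r = 7*(-1/12) = -7/12 ≈ -0.58333)
U(S, x) = (S + x)/(45 + x)
I = 2102 (I = 12*14 + 1934 = 168 + 1934 = 2102)
I + U(69, -18 + r) = 2102 + (69 + (-18 - 7/12))/(45 + (-18 - 7/12)) = 2102 + (69 - 223/12)/(45 - 223/12) = 2102 + (605/12)/(317/12) = 2102 + (12/317)*(605/12) = 2102 + 605/317 = 666939/317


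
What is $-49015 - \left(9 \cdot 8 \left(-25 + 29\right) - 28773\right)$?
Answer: $-20530$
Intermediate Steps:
$-49015 - \left(9 \cdot 8 \left(-25 + 29\right) - 28773\right) = -49015 - \left(72 \cdot 4 - 28773\right) = -49015 - \left(288 - 28773\right) = -49015 - -28485 = -49015 + 28485 = -20530$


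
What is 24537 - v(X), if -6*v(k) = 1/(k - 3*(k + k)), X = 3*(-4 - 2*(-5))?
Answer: 13249979/540 ≈ 24537.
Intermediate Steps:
X = 18 (X = 3*(-4 + 10) = 3*6 = 18)
v(k) = 1/(30*k) (v(k) = -1/(6*(k - 3*(k + k))) = -1/(6*(k - 6*k)) = -(-1/(5*k))/6 = -(-1)/(30*k) = 1/(30*k))
24537 - v(X) = 24537 - 1/(30*18) = 24537 - 1*1/540 = 24537 - 1/540 = 13249979/540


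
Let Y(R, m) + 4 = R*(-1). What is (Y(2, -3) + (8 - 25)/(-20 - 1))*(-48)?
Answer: 1744/7 ≈ 249.14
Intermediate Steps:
Y(R, m) = -4 - R (Y(R, m) = -4 + R*(-1) = -4 - R)
(Y(2, -3) + (8 - 25)/(-20 - 1))*(-48) = ((-4 - 1*2) + (8 - 25)/(-20 - 1))*(-48) = ((-4 - 2) - 17/(-21))*(-48) = (-6 - 17*(-1/21))*(-48) = (-6 + 17/21)*(-48) = -109/21*(-48) = 1744/7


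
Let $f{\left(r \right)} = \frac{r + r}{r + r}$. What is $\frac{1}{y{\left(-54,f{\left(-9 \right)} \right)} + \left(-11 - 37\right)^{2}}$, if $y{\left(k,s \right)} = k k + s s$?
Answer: $\frac{1}{5221} \approx 0.00019153$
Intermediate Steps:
$f{\left(r \right)} = 1$ ($f{\left(r \right)} = \frac{2 r}{2 r} = 2 r \frac{1}{2 r} = 1$)
$y{\left(k,s \right)} = k^{2} + s^{2}$
$\frac{1}{y{\left(-54,f{\left(-9 \right)} \right)} + \left(-11 - 37\right)^{2}} = \frac{1}{\left(\left(-54\right)^{2} + 1^{2}\right) + \left(-11 - 37\right)^{2}} = \frac{1}{\left(2916 + 1\right) + \left(-48\right)^{2}} = \frac{1}{2917 + 2304} = \frac{1}{5221}$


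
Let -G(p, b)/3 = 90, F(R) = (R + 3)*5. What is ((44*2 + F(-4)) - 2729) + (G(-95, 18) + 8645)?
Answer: 5729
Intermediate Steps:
F(R) = 15 + 5*R (F(R) = (3 + R)*5 = 15 + 5*R)
G(p, b) = -270 (G(p, b) = -3*90 = -270)
((44*2 + F(-4)) - 2729) + (G(-95, 18) + 8645) = ((44*2 + (15 + 5*(-4))) - 2729) + (-270 + 8645) = ((88 + (15 - 20)) - 2729) + 8375 = ((88 - 5) - 2729) + 8375 = (83 - 2729) + 8375 = -2646 + 8375 = 5729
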